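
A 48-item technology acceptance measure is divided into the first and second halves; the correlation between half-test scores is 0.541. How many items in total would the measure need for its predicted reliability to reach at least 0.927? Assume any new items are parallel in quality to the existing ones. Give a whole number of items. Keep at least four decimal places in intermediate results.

259

Corrected full-test reliability: r_full = 2 × 0.541 / (1 + 0.541) ≈ 0.7021
Solve Spearman-Brown for n: n = 0.927(1 − 0.7021) / [0.7021(1 − 0.927)] = 5.3880
Required items = 5.3880 × 48 = 258.62, so 259 items.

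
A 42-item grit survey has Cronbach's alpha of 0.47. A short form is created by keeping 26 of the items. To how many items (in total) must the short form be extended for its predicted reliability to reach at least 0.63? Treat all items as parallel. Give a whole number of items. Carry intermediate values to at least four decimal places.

First, r for the 26-item form: n = 26/42 = 0.6190, so r_26 = 0.6190·0.47/(1 + (0.6190 − 1)·0.47) = 0.3544
Then solve for n' with r_old = 0.3544, r_target = 0.63: n' = 0.63(1 − 0.3544)/[0.3544(1 − 0.63)] = 3.1018
Items = 3.1018 × 26 ≈ 80.65 → 81

81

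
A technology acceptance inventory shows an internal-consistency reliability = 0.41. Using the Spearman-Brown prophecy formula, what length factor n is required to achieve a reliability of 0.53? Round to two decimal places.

1.62

Invert Spearman-Brown to solve for n:
n = r_target (1 − r_old) / [ r_old (1 − r_target) ]
n = [0.53 × 0.59] / [0.41 × 0.47]
n = 0.3127 / 0.1927 ≈ 1.6227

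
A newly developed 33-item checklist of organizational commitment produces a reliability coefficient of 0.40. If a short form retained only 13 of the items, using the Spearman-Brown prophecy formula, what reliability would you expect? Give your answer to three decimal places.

n = 13/33 = 0.3939
By Spearman-Brown, r_new = n r / (1 + (n − 1) r).
r_new = (0.3939 × 0.40) / (1 + (0.3939 − 1) × 0.40)
r_new = 0.1576 / 0.7576 ≈ 0.2080

0.208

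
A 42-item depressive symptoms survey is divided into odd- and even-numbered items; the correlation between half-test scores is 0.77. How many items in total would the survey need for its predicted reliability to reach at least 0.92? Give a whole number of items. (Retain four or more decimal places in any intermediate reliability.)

73

r_full = 2(0.77)/(1 + 0.77) = 0.8701
Solve Spearman-Brown for n: n = 0.92(1 − 0.8701) / [0.8701(1 − 0.92)] = 1.7169
Items = 1.7169 × 42 ≈ 72.11 → 73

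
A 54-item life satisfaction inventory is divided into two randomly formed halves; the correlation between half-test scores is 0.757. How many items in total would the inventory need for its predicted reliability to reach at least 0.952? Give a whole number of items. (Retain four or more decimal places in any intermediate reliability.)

172

Corrected full-test reliability: r_full = 2 × 0.757 / (1 + 0.757) ≈ 0.8617
n = r_tgt(1 − r_full) / [r_full(1 − r_tgt)] = 0.952 × 0.1383 / (0.8617 × 0.048) ≈ 3.1832
Items = 3.1832 × 54 ≈ 171.89 → 172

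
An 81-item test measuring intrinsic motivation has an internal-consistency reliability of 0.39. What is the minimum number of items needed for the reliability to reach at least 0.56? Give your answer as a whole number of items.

n = 0.56(1 − 0.39) / [0.39(1 − 0.56)]
  = 0.3416 / 0.1716 = 1.9907
1.9907 × 81 = 161.25 → 162 items

162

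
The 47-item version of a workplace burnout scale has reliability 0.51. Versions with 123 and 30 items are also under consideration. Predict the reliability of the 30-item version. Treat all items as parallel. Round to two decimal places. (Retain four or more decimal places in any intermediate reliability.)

0.40

Only the ratio of lengths matters: n = 30/47 = 0.6383
r_{30} = n·r / (1 + (n − 1)·r) = 0.3255 / 0.8155 ≈ 0.3991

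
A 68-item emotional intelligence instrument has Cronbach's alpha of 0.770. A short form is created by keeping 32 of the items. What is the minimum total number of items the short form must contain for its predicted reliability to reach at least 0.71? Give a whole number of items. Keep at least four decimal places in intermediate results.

50

Short-form reliability: n = 32/68 = 0.4706; r_32 = n·r/(1+(n−1)r) ≈ 0.6117
Length factor from the short form to reach 0.71: n' = 0.71(1 − 0.6117) / [0.6117(1 − 0.71)] ≈ 1.5541
Items = 1.5541 × 32 ≈ 49.73 → 50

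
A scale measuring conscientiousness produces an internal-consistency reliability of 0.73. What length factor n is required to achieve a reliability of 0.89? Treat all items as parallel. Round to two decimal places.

Invert Spearman-Brown to solve for n:
n = r*(1 − r) / [ r (1 − r*) ]
n = 0.89(1 − 0.73) / [0.73(1 − 0.89)]
  = 0.2403 / 0.0803 = 2.9925

2.99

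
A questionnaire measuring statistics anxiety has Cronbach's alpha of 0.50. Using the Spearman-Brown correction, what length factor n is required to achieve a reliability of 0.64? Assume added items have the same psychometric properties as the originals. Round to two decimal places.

1.78

n = [0.64 × 0.50] / [0.50 × 0.36]
n = 0.3200 / 0.1800 ≈ 1.7778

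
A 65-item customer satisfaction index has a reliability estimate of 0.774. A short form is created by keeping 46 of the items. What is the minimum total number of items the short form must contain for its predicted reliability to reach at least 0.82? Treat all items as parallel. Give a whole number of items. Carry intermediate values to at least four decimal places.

87

Short-form reliability: n = 46/65 = 0.7077; r_46 = n·r/(1+(n−1)r) ≈ 0.7079
Length factor from the short form to reach 0.82: n' = 0.82(1 − 0.7079) / [0.7079(1 − 0.82)] ≈ 1.8798
Total items = 1.8798 × 46 = 86.47, rounded up to 87.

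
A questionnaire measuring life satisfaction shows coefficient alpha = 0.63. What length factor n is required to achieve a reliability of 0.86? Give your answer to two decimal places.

3.61

n = [0.86 × 0.37] / [0.63 × 0.14]
  = 0.3182 / 0.0882 = 3.6077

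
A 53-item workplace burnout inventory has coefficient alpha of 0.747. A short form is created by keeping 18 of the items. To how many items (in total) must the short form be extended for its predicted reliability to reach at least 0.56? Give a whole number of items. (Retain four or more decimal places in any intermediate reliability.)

First, r for the 18-item form: n = 18/53 = 0.3396, so r_18 = 0.3396·0.747/(1 + (0.3396 − 1)·0.747) = 0.5007
Length factor from the short form to reach 0.56: n' = 0.56(1 − 0.5007) / [0.5007(1 − 0.56)] ≈ 1.2692
Total items = 1.2692 × 18 = 22.85, rounded up to 23.

23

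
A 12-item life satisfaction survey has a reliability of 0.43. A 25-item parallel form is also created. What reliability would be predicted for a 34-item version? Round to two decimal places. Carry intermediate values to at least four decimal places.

The 25-item form is not needed; work directly from the 12-item form with n = 34/12 = 2.8333.
r_{34} = n·r / (1 + (n − 1)·r) = 1.2183 / 1.7883 ≈ 0.6813

0.68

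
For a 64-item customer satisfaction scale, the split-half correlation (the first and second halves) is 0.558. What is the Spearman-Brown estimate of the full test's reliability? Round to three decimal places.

0.716

Apply the Spearman-Brown correction with n = 2:
r_full = 2(0.558) / (1 + 0.558)
       = 1.1160 / 1.5580 = 0.7163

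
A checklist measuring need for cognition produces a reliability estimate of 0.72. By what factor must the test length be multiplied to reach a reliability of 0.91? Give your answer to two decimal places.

n = 0.91(1 − 0.72) / [0.72(1 − 0.91)]
n = 0.2548 / 0.0648 ≈ 3.9321

3.93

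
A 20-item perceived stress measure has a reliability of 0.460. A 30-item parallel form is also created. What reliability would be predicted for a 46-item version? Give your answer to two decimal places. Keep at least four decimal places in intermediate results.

0.66

Only the ratio of lengths matters: n = 46/20 = 2.3000
r_{46} = n·r / (1 + (n − 1)·r) = 1.0580 / 1.5980 ≈ 0.6621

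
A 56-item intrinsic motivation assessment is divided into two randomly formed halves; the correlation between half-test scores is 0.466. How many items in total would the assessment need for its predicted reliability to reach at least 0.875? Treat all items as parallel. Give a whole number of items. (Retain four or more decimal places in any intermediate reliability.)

225

r_full = 2(0.466)/(1 + 0.466) = 0.6357
n = r_tgt(1 − r_full) / [r_full(1 − r_tgt)] = 0.875 × 0.3643 / (0.6357 × 0.125) ≈ 4.0115
Items = 4.0115 × 56 ≈ 224.64 → 225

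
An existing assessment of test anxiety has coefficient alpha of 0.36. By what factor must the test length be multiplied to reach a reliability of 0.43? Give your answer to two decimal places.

1.34

Invert Spearman-Brown to solve for n:
n = r*(1 − r) / [ r (1 − r*) ]
n = 0.43 × (1 − 0.36) / [ 0.36 × (1 − 0.43) ]
n = 0.2752 / 0.2052 ≈ 1.3411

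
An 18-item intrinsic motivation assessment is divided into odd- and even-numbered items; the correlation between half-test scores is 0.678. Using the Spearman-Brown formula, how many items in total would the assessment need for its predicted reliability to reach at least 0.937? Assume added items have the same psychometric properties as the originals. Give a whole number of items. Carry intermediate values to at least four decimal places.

64

r_full = 2(0.678)/(1 + 0.678) = 0.8081
n = r_tgt(1 − r_full) / [r_full(1 − r_tgt)] = 0.937 × 0.1919 / (0.8081 × 0.063) ≈ 3.5319
Required items = 3.5319 × 18 = 63.57, so 64 items.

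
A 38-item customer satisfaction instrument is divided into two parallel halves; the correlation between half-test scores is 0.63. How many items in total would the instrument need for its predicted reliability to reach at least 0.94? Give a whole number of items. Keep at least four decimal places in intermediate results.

Corrected full-test reliability: r_full = 2 × 0.63 / (1 + 0.63) ≈ 0.7730
n = r_tgt(1 − r_full) / [r_full(1 − r_tgt)] = 0.94 × 0.2270 / (0.7730 × 0.06) ≈ 4.6007
Items = 4.6007 × 38 ≈ 174.83 → 175

175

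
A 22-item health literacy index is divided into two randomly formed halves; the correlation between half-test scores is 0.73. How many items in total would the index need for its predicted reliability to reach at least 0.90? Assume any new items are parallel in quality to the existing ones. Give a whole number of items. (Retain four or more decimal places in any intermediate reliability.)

37

r_full = 2(0.73)/(1 + 0.73) = 0.8439
n = r_tgt(1 − r_full) / [r_full(1 − r_tgt)] = 0.90 × 0.1561 / (0.8439 × 0.10) ≈ 1.6648
Required items = 1.6648 × 22 = 36.63, so 37 items.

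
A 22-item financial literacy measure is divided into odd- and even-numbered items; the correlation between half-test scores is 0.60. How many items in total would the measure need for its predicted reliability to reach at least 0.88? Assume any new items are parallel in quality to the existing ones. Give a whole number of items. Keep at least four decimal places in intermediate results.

54

Corrected full-test reliability: r_full = 2 × 0.60 / (1 + 0.60) ≈ 0.7500
Solve Spearman-Brown for n: n = 0.88(1 − 0.7500) / [0.7500(1 − 0.88)] = 2.4444
Items = 2.4444 × 22 ≈ 53.78 → 54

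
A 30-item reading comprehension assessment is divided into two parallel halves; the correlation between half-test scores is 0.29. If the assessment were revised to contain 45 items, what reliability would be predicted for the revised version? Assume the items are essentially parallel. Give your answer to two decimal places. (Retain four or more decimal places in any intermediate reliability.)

0.55

Full-test reliability from the split-half r: r_full = 2(0.29)/(1 + 0.29) = 0.4496
Length factor from 30 to 45 items: n = 45/30 = 1.5000
r_new = n·r_full / (1 + (n − 1)·r_full) = 0.6744 / 1.2248 ≈ 0.5506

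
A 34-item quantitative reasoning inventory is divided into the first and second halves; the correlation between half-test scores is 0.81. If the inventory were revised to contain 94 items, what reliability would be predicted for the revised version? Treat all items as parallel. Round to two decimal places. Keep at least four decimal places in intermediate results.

First correct the split-half correlation to full-test reliability: r_full = 2 × 0.81 / (1 + 0.81) ≈ 0.8950
Then adjust to 94 items: n = 94/34 = 2.7647
r_new = n·r_full / (1 + (n − 1)·r_full) = 2.4744 / 2.5794 ≈ 0.9593

0.96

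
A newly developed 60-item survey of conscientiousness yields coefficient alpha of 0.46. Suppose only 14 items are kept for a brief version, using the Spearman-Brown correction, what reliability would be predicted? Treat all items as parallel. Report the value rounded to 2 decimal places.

Length ratio n = 14/60 = 0.2333
r_new = (0.2333 × 0.46) / (1 + (0.2333 − 1) × 0.46)
     = 0.1073 / 0.6473 = 0.1658

0.17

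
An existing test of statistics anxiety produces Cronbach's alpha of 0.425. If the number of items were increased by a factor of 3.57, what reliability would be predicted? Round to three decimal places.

0.725

Apply the Spearman-Brown prophecy formula, r' = nr / [1 + (n − 1)r]:
r_new = (3.57 × 0.425) / (1 + (3.57 − 1) × 0.425)
     = 1.5172 / 2.0922 = 0.7252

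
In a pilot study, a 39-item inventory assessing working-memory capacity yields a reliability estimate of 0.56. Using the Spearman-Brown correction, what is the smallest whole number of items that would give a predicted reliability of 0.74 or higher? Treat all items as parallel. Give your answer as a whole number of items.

n = 0.74(1 − 0.56) / [0.56(1 − 0.74)]
n = 0.3256 / 0.1456 ≈ 2.2363
So the test needs 2.2363 × 39 ≈ 87.22 items; rounding up, 88.

88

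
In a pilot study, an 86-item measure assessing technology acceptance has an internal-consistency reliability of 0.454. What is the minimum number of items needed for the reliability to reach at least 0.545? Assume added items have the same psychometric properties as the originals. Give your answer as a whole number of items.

Spearman-Brown solved for the length factor n:
n = r*(1 − r) / [ r (1 − r*) ]
n = 0.545 × (1 − 0.454) / [ 0.454 × (1 − 0.545) ]
  = 0.297570 / 0.206570 = 1.4405
So the test needs 1.4405 × 86 ≈ 123.88 items; rounding up, 124.

124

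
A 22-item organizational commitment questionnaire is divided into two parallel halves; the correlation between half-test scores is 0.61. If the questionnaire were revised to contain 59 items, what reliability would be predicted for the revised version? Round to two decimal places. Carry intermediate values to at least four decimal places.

First correct the split-half correlation to full-test reliability: r_full = 2 × 0.61 / (1 + 0.61) ≈ 0.7578
Then adjust to 59 items: n = 59/22 = 2.6818
r_new = n·r_full / (1 + (n − 1)·r_full) = 2.0323 / 2.2745 ≈ 0.8935

0.89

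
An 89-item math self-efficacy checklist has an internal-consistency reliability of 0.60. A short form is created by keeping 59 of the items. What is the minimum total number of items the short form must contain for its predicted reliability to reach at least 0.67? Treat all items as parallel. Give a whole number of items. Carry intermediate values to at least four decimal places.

First, r for the 59-item form: n = 59/89 = 0.6629, so r_59 = 0.6629·0.60/(1 + (0.6629 − 1)·0.60) = 0.4986
Length factor from the short form to reach 0.67: n' = 0.67(1 − 0.4986) / [0.4986(1 − 0.67)] ≈ 2.0417
Total items = 2.0417 × 59 = 120.46, rounded up to 121.

121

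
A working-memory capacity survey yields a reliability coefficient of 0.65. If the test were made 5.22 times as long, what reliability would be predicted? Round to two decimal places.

0.91

Spearman-Brown: r_new = n·r / (1 + (n − 1)·r)
r_new = 5.22·0.65 / [1 + (5.22 − 1)·0.65]
     = 3.3930 / 3.7430 = 0.9065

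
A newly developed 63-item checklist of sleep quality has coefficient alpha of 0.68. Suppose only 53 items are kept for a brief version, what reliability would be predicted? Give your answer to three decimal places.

0.641

n = 53/63 = 0.8413
Spearman-Brown: r_new = n·r / (1 + (n − 1)·r)
r_new = 0.8413·0.68 / [1 + (0.8413 − 1)·0.68]
     = 0.5721 / 0.8921 = 0.6413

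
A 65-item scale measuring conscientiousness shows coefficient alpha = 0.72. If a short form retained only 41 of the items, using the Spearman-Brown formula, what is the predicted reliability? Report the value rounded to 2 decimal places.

n = 41/65 = 0.6308
Apply the Spearman-Brown prophecy formula, r' = nr / [1 + (n − 1)r]:
r_new = (0.6308 × 0.72) / (1 + (0.6308 − 1) × 0.72)
     = 0.4542 / 0.7342 = 0.6186

0.62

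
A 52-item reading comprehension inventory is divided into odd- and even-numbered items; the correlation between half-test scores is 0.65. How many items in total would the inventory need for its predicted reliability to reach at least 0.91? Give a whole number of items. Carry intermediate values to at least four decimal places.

Corrected full-test reliability: r_full = 2 × 0.65 / (1 + 0.65) ≈ 0.7879
n = r_tgt(1 − r_full) / [r_full(1 − r_tgt)] = 0.91 × 0.2121 / (0.7879 × 0.09) ≈ 2.7219
Required items = 2.7219 × 52 = 141.54, so 142 items.

142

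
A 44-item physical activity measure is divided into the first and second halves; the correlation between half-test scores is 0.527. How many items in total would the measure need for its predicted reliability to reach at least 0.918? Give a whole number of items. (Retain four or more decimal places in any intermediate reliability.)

r_full = 2(0.527)/(1 + 0.527) = 0.6902
Solve Spearman-Brown for n: n = 0.918(1 − 0.6902) / [0.6902(1 − 0.918)] = 5.0250
Items = 5.0250 × 44 ≈ 221.10 → 222

222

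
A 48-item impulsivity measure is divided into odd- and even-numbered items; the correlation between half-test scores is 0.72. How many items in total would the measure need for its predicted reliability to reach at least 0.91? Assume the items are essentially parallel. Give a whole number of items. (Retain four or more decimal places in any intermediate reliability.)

95

r_full = 2(0.72)/(1 + 0.72) = 0.8372
n = r_tgt(1 − r_full) / [r_full(1 − r_tgt)] = 0.91 × 0.1628 / (0.8372 × 0.09) ≈ 1.9662
Required items = 1.9662 × 48 = 94.38, so 95 items.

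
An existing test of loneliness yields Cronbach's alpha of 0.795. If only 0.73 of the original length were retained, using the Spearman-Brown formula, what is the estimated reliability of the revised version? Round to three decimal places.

Spearman-Brown: r_new = n·r / (1 + (n − 1)·r)
r_new = (0.73 × 0.795) / (1 + (0.73 − 1) × 0.795)
     = 0.5804 / 0.7853 = 0.7391

0.739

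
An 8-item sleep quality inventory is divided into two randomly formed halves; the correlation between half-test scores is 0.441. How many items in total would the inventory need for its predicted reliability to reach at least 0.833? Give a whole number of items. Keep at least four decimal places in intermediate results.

26

Corrected full-test reliability: r_full = 2 × 0.441 / (1 + 0.441) ≈ 0.6121
n = r_tgt(1 − r_full) / [r_full(1 − r_tgt)] = 0.833 × 0.3879 / (0.6121 × 0.167) ≈ 3.1610
Items = 3.1610 × 8 ≈ 25.29 → 26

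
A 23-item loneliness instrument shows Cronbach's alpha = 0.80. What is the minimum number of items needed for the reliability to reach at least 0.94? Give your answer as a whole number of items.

91

Invert Spearman-Brown to solve for n:
n = r_target (1 − r_old) / [ r_old (1 − r_target) ]
n = 0.94 × (1 − 0.80) / [ 0.80 × (1 − 0.94) ]
  = 0.1880 / 0.0480 = 3.9167
3.9167 × 23 = 90.08 → 91 items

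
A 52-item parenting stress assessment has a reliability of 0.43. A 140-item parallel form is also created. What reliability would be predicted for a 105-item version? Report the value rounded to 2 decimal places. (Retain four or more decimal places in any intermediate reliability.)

0.60

The 140-item form is not needed; work directly from the 52-item form with n = 105/52 = 2.0192.
r_{105} = n·r / (1 + (n − 1)·r) = 0.8683 / 1.4383 ≈ 0.6037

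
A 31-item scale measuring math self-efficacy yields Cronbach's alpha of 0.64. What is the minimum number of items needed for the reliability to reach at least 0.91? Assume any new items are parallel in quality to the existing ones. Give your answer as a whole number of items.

Invert Spearman-Brown to solve for n:
n = r_target (1 − r_old) / [ r_old (1 − r_target) ]
n = 0.91 × (1 − 0.64) / [ 0.64 × (1 − 0.91) ]
n = 0.3276 / 0.0576 ≈ 5.6875
5.6875 × 31 = 176.31 → 177 items

177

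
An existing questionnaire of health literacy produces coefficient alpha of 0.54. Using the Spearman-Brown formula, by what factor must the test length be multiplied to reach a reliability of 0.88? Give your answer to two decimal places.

n = 0.88(1 − 0.54) / [0.54(1 − 0.88)]
  = 0.4048 / 0.0648 = 6.2469

6.25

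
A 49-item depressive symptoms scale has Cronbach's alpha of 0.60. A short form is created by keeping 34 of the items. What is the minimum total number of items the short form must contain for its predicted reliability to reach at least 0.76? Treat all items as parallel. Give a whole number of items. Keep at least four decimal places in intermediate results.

Short-form reliability: n = 34/49 = 0.6939; r_34 = n·r/(1+(n−1)r) ≈ 0.5100
Then solve for n' with r_old = 0.5100, r_target = 0.76: n' = 0.76(1 − 0.5100)/[0.5100(1 − 0.76)] = 3.0425
Total items = 3.0425 × 34 = 103.44, rounded up to 104.

104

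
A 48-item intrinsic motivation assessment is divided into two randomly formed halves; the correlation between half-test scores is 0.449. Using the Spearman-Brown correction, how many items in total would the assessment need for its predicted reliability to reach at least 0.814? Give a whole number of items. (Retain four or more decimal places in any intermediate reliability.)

Corrected full-test reliability: r_full = 2 × 0.449 / (1 + 0.449) ≈ 0.6197
Solve Spearman-Brown for n: n = 0.814(1 − 0.6197) / [0.6197(1 − 0.814)] = 2.6857
Items = 2.6857 × 48 ≈ 128.91 → 129

129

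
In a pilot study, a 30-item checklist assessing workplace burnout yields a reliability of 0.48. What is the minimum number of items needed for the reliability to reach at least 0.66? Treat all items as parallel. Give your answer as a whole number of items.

Rearranging the Spearman-Brown formula for n,
n = r_target (1 − r_old) / [ r_old (1 − r_target) ]
n = [0.66 × 0.52] / [0.48 × 0.34]
n = 0.3432 / 0.1632 ≈ 2.1029
Items needed = n × 30 = 2.1029 × 30 ≈ 63.09 → round up to 64

64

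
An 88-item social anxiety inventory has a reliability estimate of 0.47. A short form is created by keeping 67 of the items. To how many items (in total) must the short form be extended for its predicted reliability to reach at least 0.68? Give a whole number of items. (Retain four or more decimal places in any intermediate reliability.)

First, r for the 67-item form: n = 67/88 = 0.7614, so r_67 = 0.7614·0.47/(1 + (0.7614 − 1)·0.47) = 0.4031
Length factor from the short form to reach 0.68: n' = 0.68(1 − 0.4031) / [0.4031(1 − 0.68)] ≈ 3.1466
Items = 3.1466 × 67 ≈ 210.82 → 211

211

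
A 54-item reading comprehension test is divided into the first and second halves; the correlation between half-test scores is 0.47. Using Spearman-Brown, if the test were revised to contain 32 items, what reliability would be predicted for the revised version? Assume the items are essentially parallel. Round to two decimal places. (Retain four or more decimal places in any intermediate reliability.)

0.51

Spearman-Brown correction (n = 2): r_full = 2·0.47/(1 + 0.47) = 0.6395
Then adjust to 32 items: n = 32/54 = 0.5926
r_new = n·r_full / (1 + (n − 1)·r_full) = 0.3790 / 0.7395 ≈ 0.5125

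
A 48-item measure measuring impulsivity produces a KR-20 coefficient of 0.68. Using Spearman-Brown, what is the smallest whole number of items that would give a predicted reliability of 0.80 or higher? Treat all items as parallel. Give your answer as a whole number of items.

n = 0.80 × (1 − 0.68) / [ 0.68 × (1 − 0.80) ]
n = 0.2560 / 0.1360 ≈ 1.8824
1.8824 × 48 = 90.36 → 91 items

91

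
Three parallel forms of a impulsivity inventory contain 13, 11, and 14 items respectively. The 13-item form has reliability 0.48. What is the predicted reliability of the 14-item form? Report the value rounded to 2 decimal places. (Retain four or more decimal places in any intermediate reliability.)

The 11-item form is not needed; work directly from the 13-item form with n = 14/13 = 1.0769.
r_{14} = n·r / (1 + (n − 1)·r) = 0.5169 / 1.0369 ≈ 0.4985

0.50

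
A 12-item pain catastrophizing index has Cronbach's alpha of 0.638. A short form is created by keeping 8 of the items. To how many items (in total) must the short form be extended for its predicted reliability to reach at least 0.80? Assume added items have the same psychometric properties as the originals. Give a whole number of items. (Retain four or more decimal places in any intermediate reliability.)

First, r for the 8-item form: n = 8/12 = 0.6667, so r_8 = 0.6667·0.638/(1 + (0.6667 − 1)·0.638) = 0.5402
Length factor from the short form to reach 0.80: n' = 0.80(1 − 0.5402) / [0.5402(1 − 0.80)] ≈ 3.4047
Items = 3.4047 × 8 ≈ 27.24 → 28

28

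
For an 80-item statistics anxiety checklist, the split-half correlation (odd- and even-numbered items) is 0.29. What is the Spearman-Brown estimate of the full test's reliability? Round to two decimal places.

0.45

Apply the Spearman-Brown correction with n = 2:
r_full = 2r_hh / (1 + r_hh) = 2 × 0.29 / (1 + 0.29)
r_full = 0.5800 / 1.2900 ≈ 0.4496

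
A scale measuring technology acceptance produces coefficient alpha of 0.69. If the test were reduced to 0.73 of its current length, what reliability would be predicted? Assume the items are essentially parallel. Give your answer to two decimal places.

Spearman-Brown: r_new = n·r / (1 + (n − 1)·r)
r_new = (0.73 × 0.69) / (1 + (0.73 − 1) × 0.69)
r_new = 0.5037 / 0.8137 ≈ 0.6190

0.62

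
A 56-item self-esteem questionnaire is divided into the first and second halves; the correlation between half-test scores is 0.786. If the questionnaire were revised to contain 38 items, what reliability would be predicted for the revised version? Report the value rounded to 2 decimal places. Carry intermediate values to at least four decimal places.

0.83

Spearman-Brown correction (n = 2): r_full = 2·0.786/(1 + 0.786) = 0.8802
Then adjust to 38 items: n = 38/56 = 0.6786
r_new = n·r_full / (1 + (n − 1)·r_full) = 0.5973 / 0.7171 ≈ 0.8329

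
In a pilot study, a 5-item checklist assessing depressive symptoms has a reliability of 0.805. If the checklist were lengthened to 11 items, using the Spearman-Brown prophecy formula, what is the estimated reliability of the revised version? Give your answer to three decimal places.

The new length is 11/5 = 2.2 times the old.
By Spearman-Brown, r_new = n r / (1 + (n − 1) r).
r_new = 2.2·0.805 / [1 + (2.2 − 1)·0.805]
r_new = 1.7710 / 1.9660 ≈ 0.9008

0.901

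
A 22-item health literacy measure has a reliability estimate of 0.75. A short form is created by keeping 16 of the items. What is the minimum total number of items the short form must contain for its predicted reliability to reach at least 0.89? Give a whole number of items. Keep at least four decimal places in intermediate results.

60

Short-form reliability: n = 16/22 = 0.7273; r_16 = n·r/(1+(n−1)r) ≈ 0.6857
Length factor from the short form to reach 0.89: n' = 0.89(1 − 0.6857) / [0.6857(1 − 0.89)] ≈ 3.7086
Items = 3.7086 × 16 ≈ 59.34 → 60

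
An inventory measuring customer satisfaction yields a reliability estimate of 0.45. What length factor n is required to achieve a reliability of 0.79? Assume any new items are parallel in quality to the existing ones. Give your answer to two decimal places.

n = 0.79 × (1 − 0.45) / [ 0.45 × (1 − 0.79) ]
  = 0.4345 / 0.0945 = 4.5979

4.60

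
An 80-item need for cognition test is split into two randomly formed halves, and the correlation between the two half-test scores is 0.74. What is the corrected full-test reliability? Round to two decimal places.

The full test is twice the length of either half (n = 2).
r_full = 2r_hh / (1 + r_hh) = 2 × 0.74 / (1 + 0.74)
r_full = 1.4800 / 1.7400 ≈ 0.8506

0.85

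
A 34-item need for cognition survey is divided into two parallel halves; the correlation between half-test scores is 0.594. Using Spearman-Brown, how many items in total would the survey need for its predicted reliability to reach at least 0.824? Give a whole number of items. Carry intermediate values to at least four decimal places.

55

Corrected full-test reliability: r_full = 2 × 0.594 / (1 + 0.594) ≈ 0.7453
n = r_tgt(1 − r_full) / [r_full(1 − r_tgt)] = 0.824 × 0.2547 / (0.7453 × 0.176) ≈ 1.6000
Required items = 1.6000 × 34 = 54.40, so 55 items.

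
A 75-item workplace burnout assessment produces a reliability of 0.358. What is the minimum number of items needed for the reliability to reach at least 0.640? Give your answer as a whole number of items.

Invert Spearman-Brown to solve for n:
n = r_target (1 − r_old) / [ r_old (1 − r_target) ]
n = [0.640 × 0.642] / [0.358 × 0.360]
n = 0.410880 / 0.128880 ≈ 3.1881
3.1881 × 75 = 239.11 → 240 items

240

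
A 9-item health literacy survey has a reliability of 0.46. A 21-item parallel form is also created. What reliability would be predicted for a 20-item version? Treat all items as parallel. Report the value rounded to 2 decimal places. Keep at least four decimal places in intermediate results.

0.65

The 21-item form is not needed; work directly from the 9-item form with n = 20/9 = 2.2222.
r_{20} = n·r / (1 + (n − 1)·r) = 1.0222 / 1.5622 ≈ 0.6543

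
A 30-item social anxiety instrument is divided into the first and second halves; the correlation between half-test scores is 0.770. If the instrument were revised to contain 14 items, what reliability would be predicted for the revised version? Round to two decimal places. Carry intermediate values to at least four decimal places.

Spearman-Brown correction (n = 2): r_full = 2·0.770/(1 + 0.770) = 0.8701
Then adjust to 14 items: n = 14/30 = 0.4667
r_new = n·r_full / (1 + (n − 1)·r_full) = 0.4061 / 0.5360 ≈ 0.7576

0.76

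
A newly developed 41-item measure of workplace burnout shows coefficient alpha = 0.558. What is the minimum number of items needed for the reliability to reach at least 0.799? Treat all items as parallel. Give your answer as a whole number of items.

130

Spearman-Brown solved for the length factor n:
n = r*(1 − r) / [ r (1 − r*) ]
n = [0.799 × 0.442] / [0.558 × 0.201]
n = 0.353158 / 0.112158 ≈ 3.1488
3.1488 × 41 = 129.10 → 130 items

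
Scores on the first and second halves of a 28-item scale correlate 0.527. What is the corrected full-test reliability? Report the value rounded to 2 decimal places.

0.69

The full test is twice the length of either half (n = 2).
r_full = 2(0.527) / (1 + 0.527)
       = 1.0540 / 1.5270 = 0.6902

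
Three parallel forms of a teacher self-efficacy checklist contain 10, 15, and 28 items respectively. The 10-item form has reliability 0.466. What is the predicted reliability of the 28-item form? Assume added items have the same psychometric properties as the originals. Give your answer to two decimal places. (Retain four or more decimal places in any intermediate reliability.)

0.71

The 15-item form is not needed; work directly from the 10-item form with n = 28/10 = 2.8000.
r_{28} = n·r / (1 + (n − 1)·r) = 1.3048 / 1.8388 ≈ 0.7096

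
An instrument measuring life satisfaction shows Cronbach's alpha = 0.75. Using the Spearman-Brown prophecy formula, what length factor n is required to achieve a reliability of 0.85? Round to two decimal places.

Spearman-Brown solved for the length factor n:
n = r_target (1 − r_old) / [ r_old (1 − r_target) ]
n = 0.85 × (1 − 0.75) / [ 0.75 × (1 − 0.85) ]
n = 0.2125 / 0.1125 ≈ 1.8889

1.89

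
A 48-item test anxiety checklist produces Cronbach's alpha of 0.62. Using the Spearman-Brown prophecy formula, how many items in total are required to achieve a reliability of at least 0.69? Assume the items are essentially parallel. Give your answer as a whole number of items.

Rearranging the Spearman-Brown formula for n,
n = r_target (1 − r_old) / [ r_old (1 − r_target) ]
n = [0.69 × 0.38] / [0.62 × 0.31]
n = 0.2622 / 0.1922 ≈ 1.3642
So the test needs 1.3642 × 48 ≈ 65.48 items; rounding up, 66.

66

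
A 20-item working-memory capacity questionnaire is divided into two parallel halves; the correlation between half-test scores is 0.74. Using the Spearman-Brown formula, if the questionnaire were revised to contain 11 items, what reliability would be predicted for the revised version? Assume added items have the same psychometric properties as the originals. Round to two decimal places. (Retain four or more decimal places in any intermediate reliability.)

First correct the split-half correlation to full-test reliability: r_full = 2 × 0.74 / (1 + 0.74) ≈ 0.8506
Length factor from 20 to 11 items: n = 11/20 = 0.5500
r_new = n·r_full / (1 + (n − 1)·r_full) = 0.4678 / 0.6172 ≈ 0.7579

0.76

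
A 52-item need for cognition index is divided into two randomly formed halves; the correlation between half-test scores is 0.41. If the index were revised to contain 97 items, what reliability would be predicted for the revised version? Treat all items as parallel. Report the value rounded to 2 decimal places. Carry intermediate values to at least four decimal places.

0.72

Full-test reliability from the split-half r: r_full = 2(0.41)/(1 + 0.41) = 0.5816
Then adjust to 97 items: n = 97/52 = 1.8654
r_new = n·r_full / (1 + (n − 1)·r_full) = 1.0849 / 1.5033 ≈ 0.7217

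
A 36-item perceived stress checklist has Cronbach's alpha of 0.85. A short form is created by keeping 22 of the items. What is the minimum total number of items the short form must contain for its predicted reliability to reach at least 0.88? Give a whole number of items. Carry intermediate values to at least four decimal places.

47

First, r for the 22-item form: n = 22/36 = 0.6111, so r_22 = 0.6111·0.85/(1 + (0.6111 − 1)·0.85) = 0.7759
Length factor from the short form to reach 0.88: n' = 0.88(1 − 0.7759) / [0.7759(1 − 0.88)] ≈ 2.1181
Total items = 2.1181 × 22 = 46.60, rounded up to 47.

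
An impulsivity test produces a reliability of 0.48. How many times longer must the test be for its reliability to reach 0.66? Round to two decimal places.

2.10

n = 0.66 × (1 − 0.48) / [ 0.48 × (1 − 0.66) ]
  = 0.3432 / 0.1632 = 2.1029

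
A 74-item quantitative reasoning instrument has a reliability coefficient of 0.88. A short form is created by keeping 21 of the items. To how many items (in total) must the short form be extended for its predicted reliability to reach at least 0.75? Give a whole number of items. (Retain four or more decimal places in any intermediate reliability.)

Short-form reliability: n = 21/74 = 0.2838; r_21 = n·r/(1+(n−1)r) ≈ 0.6755
Length factor from the short form to reach 0.75: n' = 0.75(1 − 0.6755) / [0.6755(1 − 0.75)] ≈ 1.4412
Total items = 1.4412 × 21 = 30.27, rounded up to 31.

31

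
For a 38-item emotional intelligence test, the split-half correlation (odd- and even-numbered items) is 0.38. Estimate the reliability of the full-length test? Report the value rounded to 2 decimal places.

0.55

The full test is twice the length of either half (n = 2).
r_full = 2(0.38) / (1 + 0.38)
       = 0.7600 / 1.3800 = 0.5507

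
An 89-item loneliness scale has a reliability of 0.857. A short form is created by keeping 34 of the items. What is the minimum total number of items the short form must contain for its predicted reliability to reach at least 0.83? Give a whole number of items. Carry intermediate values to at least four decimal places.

Short-form reliability: n = 34/89 = 0.3820; r_34 = n·r/(1+(n−1)r) ≈ 0.6960
Length factor from the short form to reach 0.83: n' = 0.83(1 − 0.6960) / [0.6960(1 − 0.83)] ≈ 2.1325
Total items = 2.1325 × 34 = 72.50, rounded up to 73.

73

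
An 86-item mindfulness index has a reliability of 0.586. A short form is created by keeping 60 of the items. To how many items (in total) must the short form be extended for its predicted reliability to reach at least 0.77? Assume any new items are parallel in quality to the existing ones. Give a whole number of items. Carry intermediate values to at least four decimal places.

204

First, r for the 60-item form: n = 60/86 = 0.6977, so r_60 = 0.6977·0.586/(1 + (0.6977 − 1)·0.586) = 0.4969
Length factor from the short form to reach 0.77: n' = 0.77(1 − 0.4969) / [0.4969(1 − 0.77)] ≈ 3.3896
Total items = 3.3896 × 60 = 203.38, rounded up to 204.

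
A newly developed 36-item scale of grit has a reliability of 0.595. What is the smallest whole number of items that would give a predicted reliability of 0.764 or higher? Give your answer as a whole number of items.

n = 0.764(1 − 0.595) / [0.595(1 − 0.764)]
n = 0.309420 / 0.140420 ≈ 2.2035
So the test needs 2.2035 × 36 ≈ 79.33 items; rounding up, 80.

80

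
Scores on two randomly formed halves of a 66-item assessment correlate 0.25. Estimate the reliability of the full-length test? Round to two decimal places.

Apply the Spearman-Brown correction with n = 2:
r_full = 2r_hh / (1 + r_hh) = 2 × 0.25 / (1 + 0.25)
r_full = 0.5000 / 1.2500 ≈ 0.4000

0.40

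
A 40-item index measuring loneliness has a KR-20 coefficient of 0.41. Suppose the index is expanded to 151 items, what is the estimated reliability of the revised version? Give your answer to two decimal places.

Length ratio n = 151/40 = 3.775
Apply the Spearman-Brown prophecy formula, r' = nr / [1 + (n − 1)r]:
r_new = (3.775 × 0.41) / (1 + (3.775 − 1) × 0.41)
     = 1.5477 / 2.1377 = 0.7240

0.72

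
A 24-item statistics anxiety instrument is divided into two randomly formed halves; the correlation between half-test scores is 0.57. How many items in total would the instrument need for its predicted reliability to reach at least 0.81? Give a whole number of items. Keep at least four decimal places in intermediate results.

39

r_full = 2(0.57)/(1 + 0.57) = 0.7261
n = r_tgt(1 − r_full) / [r_full(1 − r_tgt)] = 0.81 × 0.2739 / (0.7261 × 0.19) ≈ 1.6082
Required items = 1.6082 × 24 = 38.60, so 39 items.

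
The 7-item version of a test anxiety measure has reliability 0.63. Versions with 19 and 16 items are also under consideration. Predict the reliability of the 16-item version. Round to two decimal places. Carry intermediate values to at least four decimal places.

The 19-item form is not needed; work directly from the 7-item form with n = 16/7 = 2.2857.
r_{16} = n·r / (1 + (n − 1)·r) = 1.4400 / 1.8100 ≈ 0.7956

0.80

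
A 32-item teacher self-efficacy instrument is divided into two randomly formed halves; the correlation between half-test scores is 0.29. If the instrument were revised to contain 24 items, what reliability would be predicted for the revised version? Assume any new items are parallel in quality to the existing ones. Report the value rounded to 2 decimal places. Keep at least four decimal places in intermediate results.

Spearman-Brown correction (n = 2): r_full = 2·0.29/(1 + 0.29) = 0.4496
Length factor from 32 to 24 items: n = 24/32 = 0.7500
r_new = n·r_full / (1 + (n − 1)·r_full) = 0.3372 / 0.8876 ≈ 0.3799

0.38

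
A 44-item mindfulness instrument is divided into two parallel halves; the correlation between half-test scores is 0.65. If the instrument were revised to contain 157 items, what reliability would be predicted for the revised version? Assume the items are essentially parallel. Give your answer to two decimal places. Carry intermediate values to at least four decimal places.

0.93

First correct the split-half correlation to full-test reliability: r_full = 2 × 0.65 / (1 + 0.65) ≈ 0.7879
Length factor from 44 to 157 items: n = 157/44 = 3.5682
r_new = n·r_full / (1 + (n − 1)·r_full) = 2.8114 / 3.0235 ≈ 0.9298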